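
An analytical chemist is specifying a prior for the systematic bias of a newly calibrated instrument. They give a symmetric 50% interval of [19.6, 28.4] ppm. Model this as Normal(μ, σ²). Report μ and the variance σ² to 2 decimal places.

A symmetric 50% interval runs μ ± z·σ with z = 0.6745.
Half-width = 4.4, so σ = 4.4/0.6745 = 6.523 and σ² = 42.56.
μ is the interval midpoint, 24.00.

μ = 24.00, σ² = 42.56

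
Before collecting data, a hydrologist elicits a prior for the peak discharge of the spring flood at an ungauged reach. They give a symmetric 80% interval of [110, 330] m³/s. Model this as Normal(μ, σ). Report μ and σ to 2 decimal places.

A symmetric 80% interval runs μ ± z·σ with z = 1.282.
Half-width = 110, so σ = 110/1.282 = 85.83.
μ is the interval midpoint, 220.00.

μ = 220.00, σ = 85.83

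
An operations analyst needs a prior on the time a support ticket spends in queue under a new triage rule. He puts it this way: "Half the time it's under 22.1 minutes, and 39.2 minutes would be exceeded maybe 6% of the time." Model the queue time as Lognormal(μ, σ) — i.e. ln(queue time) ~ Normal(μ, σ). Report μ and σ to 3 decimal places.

μ ≈ 3.096, σ ≈ 0.369

If T ~ Lognormal(μ,σ) then ln T ~ Normal(μ,σ), so the p-quantile of ln T is μ + z_p·σ.
ln(22.1) = 3.096 and ln(39.2) = 3.669; z_{0.5} = 0, z_{0.94} = 1.555.
σ = (3.669 − 3.096)/(1.555 − (0)) = 0.369.
μ = 3.096 − (0)·0.369 = 3.096.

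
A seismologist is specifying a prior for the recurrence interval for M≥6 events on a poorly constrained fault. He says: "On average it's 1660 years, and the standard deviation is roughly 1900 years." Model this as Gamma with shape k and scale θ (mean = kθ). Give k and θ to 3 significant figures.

For Gamma(k, scale θ): mean = kθ, variance = kθ², so CV = 1/√k.
CV = SD/mean = 1900/1660 = 1.145, hence k = 1/CV² = 0.763.
Then θ = mean/k = 1660/0.763 = 2170.

k ≈ 0.763, θ ≈ 2170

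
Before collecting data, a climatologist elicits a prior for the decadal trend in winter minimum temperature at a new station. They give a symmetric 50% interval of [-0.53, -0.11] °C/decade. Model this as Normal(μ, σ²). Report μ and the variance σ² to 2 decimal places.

μ = -0.32, σ² = 0.10

A symmetric 50% interval runs μ ± z·σ with z = 0.6745.
Half-width = 0.21, so σ = 0.21/0.6745 = 0.311 and σ² = 0.10.
μ is the interval midpoint, -0.32.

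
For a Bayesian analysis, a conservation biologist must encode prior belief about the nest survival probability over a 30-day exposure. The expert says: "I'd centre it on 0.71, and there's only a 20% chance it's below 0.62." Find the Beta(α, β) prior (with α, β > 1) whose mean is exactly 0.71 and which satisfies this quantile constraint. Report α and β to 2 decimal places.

α ≈ 12.05, β ≈ 4.92

With mean 0.71 fixed, write α = 0.71s, β = 0.29s where s = α+β.
Need P(θ < 0.62) = 0.2 under Beta(0.71s, 0.29s). Normal approximation: (q−m)/√(m(1−m)/s) ≈ z_{0.2} = -0.842, so s ≈ 0.71·0.29·(-0.842)²/(0.62−0.71)² = 18.0.
At s = 18.0: P(θ<0.62) ≈ 0.194. Adjusting to match 0.2 gives s ≈ 16.98.
So α = 0.71·16.98 ≈ 12.05, β = 0.29·16.98 ≈ 4.92.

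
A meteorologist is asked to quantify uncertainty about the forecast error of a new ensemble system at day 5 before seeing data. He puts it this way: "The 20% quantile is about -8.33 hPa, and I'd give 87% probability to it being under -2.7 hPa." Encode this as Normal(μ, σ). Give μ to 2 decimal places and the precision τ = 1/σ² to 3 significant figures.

The p-quantile of Normal(μ,σ) is μ + z_p·σ, with z_{0.2} = -0.8416 and z_{0.87} = 1.126.
Eliminate σ: μ = (z₂·x₁ − z₁·x₂)/(z₂ − z₁) = (1.126·-8.33 − (-0.8416)·-2.7)/1.968 = -5.92.
Then σ = (x₂ − x₁)/(z₂ − z₁) = (-2.7 − -8.33)/1.968 = 2.86.
Precision τ = 1/σ² = 1/2.861² = 0.122.

μ = -5.92, τ = 0.122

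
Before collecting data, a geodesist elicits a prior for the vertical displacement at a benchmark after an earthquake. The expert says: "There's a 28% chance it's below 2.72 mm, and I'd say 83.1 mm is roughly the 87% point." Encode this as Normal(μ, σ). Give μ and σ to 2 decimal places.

μ = 30.13, σ = 47.03

The p-quantile of Normal(μ,σ) is μ + z_p·σ, with z_{0.28} = -0.5828 and z_{0.87} = 1.126.
Eliminate σ: μ = (z₂·x₁ − z₁·x₂)/(z₂ − z₁) = (1.126·2.72 − (-0.5828)·83.1)/1.709 = 30.13.
Then σ = (x₂ − x₁)/(z₂ − z₁) = (83.1 − 2.72)/1.709 = 47.03.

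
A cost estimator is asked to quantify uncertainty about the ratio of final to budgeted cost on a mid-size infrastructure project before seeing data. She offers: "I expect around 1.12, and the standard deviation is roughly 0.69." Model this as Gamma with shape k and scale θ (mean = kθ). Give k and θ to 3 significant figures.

k ≈ 2.63, θ ≈ 0.425

For Gamma(k, scale θ): mean = kθ, variance = kθ², so CV = 1/√k.
CV = SD/mean = 0.69/1.12 = 0.6161, hence k = 1/CV² = 2.63.
Then θ = mean/k = 1.12/2.63 = 0.425.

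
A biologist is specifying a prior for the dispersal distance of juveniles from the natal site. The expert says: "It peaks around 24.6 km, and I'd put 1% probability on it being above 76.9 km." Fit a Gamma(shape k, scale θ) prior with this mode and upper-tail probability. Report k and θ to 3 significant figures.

Gamma(k,θ) with k>1 has mode (k−1)θ, so θ = 24.6/(k−1).
Need P(X < 76.9) = 0.99 with θ tied to k this way. Start at k = 2, θ = 24.6: P(X<76.9) ≈ 0.819.
Too low — raise k to concentrate. Iterating converges to k ≈ 4.43.
Then θ = 24.6/(4.43−1) ≈ 7.17.

k ≈ 4.43, θ ≈ 7.17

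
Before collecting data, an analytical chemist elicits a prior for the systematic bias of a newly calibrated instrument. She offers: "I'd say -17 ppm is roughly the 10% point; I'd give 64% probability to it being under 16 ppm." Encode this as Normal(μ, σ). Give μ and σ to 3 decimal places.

μ = 8.787, σ = 20.122

The p-quantile of Normal(μ,σ) is μ + z_p·σ, with z_{0.1} = -1.282 and z_{0.64} = 0.3585.
Eliminate σ: μ = (z₂·x₁ − z₁·x₂)/(z₂ − z₁) = (0.3585·-17 − (-1.282)·16)/1.64 = 8.787.
Then σ = (x₂ − x₁)/(z₂ − z₁) = (16 − -17)/1.64 = 20.122.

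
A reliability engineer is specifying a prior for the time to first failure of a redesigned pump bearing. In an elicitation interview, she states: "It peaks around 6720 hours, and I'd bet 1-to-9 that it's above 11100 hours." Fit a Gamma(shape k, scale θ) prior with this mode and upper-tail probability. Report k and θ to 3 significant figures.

Gamma(k,θ) with k>1 has mode (k−1)θ, so θ = 6720/(k−1).
Need P(X < 11100) = 0.9 with θ tied to k this way. Start at k = 2, θ = 6720: P(X<11100) ≈ 0.492.
Too low — raise k to concentrate. Iterating converges to k ≈ 8.49.
Then θ = 6720/(8.49−1) ≈ 897.

k ≈ 8.49, θ ≈ 897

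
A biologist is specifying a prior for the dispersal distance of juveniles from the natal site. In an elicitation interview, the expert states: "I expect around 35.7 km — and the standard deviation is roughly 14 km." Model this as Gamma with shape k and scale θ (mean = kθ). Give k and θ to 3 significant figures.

For Gamma(k, scale θ): mean = kθ, variance = kθ², so CV = 1/√k.
CV = SD/mean = 14/35.7 = 0.3922, hence k = 1/CV² = 6.5.
Then θ = mean/k = 35.7/6.5 = 5.49.

k ≈ 6.5, θ ≈ 5.49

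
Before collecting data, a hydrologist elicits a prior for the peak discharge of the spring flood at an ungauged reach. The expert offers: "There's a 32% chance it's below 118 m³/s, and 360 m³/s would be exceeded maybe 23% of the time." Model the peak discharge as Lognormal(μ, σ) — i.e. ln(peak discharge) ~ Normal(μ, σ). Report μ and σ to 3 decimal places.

If T ~ Lognormal(μ,σ) then ln T ~ Normal(μ,σ), so the p-quantile of ln T is μ + z_p·σ.
ln(118) = 4.771 and ln(360) = 5.886; z_{0.32} = -0.4677, z_{0.77} = 0.7388.
σ = (5.886 − 4.771)/(0.7388 − (-0.4677)) = 0.924.
μ = 4.771 − (-0.4677)·0.924 = 5.203.

μ ≈ 5.203, σ ≈ 0.924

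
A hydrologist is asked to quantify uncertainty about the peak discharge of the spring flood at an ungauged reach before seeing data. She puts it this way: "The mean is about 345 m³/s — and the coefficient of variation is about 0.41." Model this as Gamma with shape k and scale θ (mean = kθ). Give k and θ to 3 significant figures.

k ≈ 5.95, θ ≈ 58

For Gamma(k, scale θ): mean = kθ, variance = kθ², so CV = 1/√k.
CV = 0.41, hence k = 1/CV² = 5.95.
Then θ = mean/k = 345/5.95 = 58.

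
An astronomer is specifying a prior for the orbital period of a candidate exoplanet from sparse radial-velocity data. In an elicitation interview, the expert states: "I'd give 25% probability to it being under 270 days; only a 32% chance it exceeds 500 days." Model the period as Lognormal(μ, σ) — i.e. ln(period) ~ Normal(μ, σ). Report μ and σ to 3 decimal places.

If T ~ Lognormal(μ,σ) then ln T ~ Normal(μ,σ), so the p-quantile of ln T is μ + z_p·σ.
ln(270) = 5.598 and ln(500) = 6.215; z_{0.25} = -0.6745, z_{0.68} = 0.4677.
σ = (6.215 − 5.598)/(0.4677 − (-0.6745)) = 0.539.
μ = 5.598 − (-0.6745)·0.539 = 5.962.

μ ≈ 5.962, σ ≈ 0.539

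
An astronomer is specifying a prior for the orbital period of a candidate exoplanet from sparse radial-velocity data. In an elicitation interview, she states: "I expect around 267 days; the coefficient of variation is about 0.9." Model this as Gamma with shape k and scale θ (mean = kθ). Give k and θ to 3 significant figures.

k ≈ 1.23, θ ≈ 216

For Gamma(k, scale θ): mean = kθ, variance = kθ², so CV = 1/√k.
CV = 0.9, hence k = 1/CV² = 1.23.
Then θ = mean/k = 267/1.23 = 216.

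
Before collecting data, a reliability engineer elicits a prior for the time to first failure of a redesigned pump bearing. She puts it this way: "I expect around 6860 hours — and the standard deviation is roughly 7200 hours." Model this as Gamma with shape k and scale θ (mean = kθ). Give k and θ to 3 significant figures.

k ≈ 0.908, θ ≈ 7560

For Gamma(k, scale θ): mean = kθ, variance = kθ², so CV = 1/√k.
CV = SD/mean = 7200/6860 = 1.05, hence k = 1/CV² = 0.908.
Then θ = mean/k = 6860/0.908 = 7560.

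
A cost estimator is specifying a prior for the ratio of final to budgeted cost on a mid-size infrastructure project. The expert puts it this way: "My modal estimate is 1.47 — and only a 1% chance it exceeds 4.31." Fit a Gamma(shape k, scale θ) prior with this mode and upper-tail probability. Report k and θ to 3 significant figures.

k ≈ 4.91, θ ≈ 0.376

Gamma(k,θ) with k>1 has mode (k−1)θ, so θ = 1.47/(k−1).
Need P(X < 4.31) = 0.99 with θ tied to k this way. Start at k = 2, θ = 1.47: P(X<4.31) ≈ 0.790.
Too low — raise k to concentrate. Iterating converges to k ≈ 4.91.
Then θ = 1.47/(4.91−1) ≈ 0.376.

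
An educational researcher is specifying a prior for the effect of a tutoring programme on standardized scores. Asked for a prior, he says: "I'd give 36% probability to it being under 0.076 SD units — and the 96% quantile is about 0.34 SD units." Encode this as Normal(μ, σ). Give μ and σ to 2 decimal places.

For Normal(μ,σ), the p-quantile is μ + z_p·σ. Here z_{0.36} = -0.3585, z_{0.96} = 1.751.
So 0.076 = μ − 0.3585σ and 0.34 = μ + 1.751σ.
Subtracting: σ = (0.34 − 0.076)/(1.751 − (-0.3585)) = 0.13.
Then μ = 0.076 − (-0.3585)·0.13 = 0.12.

μ = 0.12, σ = 0.13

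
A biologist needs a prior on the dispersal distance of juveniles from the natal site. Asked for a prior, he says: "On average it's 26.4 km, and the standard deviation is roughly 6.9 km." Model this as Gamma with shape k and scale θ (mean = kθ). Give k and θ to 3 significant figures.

k ≈ 14.6, θ ≈ 1.8

For Gamma(k, scale θ): mean = kθ, variance = kθ², so CV = 1/√k.
CV = SD/mean = 6.9/26.4 = 0.2614, hence k = 1/CV² = 14.6.
Then θ = mean/k = 26.4/14.6 = 1.8.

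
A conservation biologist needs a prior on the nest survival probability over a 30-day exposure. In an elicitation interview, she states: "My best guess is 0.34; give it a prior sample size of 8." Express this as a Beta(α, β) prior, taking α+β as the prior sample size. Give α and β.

Under the effective-sample-size interpretation, Beta(α, β) has prior mean α/(α+β) and prior sample size α+β.
So α+β = 8 and α/(α+β) = 0.34, giving α = 0.34·8 = 2.72 and β = 8 − 2.72 = 5.28.

α = 2.72, β = 5.28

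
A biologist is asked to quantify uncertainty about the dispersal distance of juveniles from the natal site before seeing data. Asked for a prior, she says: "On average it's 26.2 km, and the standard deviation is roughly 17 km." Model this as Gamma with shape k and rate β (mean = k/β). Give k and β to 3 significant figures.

For Gamma(k, rate β): mean = k/β, variance = k/β², so CV = 1/√k.
CV = SD/mean = 17/26.2 = 0.6489, hence k = 1/CV² = 2.38.
Then β = k/mean = 2.38/26.2 = 0.0907.

k ≈ 2.38, β ≈ 0.0907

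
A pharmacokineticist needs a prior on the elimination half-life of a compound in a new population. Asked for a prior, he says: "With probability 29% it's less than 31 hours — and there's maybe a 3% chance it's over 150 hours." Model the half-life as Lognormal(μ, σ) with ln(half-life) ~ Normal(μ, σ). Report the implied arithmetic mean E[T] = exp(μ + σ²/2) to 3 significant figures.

E[T] ≈ 54.7 hours

If T ~ Lognormal(μ,σ) then ln T ~ Normal(μ,σ), so the p-quantile of ln T is μ + z_p·σ.
ln(31) = 3.434 and ln(150) = 5.011; z_{0.29} = -0.5534, z_{0.97} = 1.881.
σ = (5.011 − 3.434)/(1.881 − (-0.5534)) = 0.648.
μ = 3.434 − (-0.5534)·0.648 = 3.792.
E[T] = exp(μ + σ²/2) = exp(3.792 + 0.2098) = 54.7 hours.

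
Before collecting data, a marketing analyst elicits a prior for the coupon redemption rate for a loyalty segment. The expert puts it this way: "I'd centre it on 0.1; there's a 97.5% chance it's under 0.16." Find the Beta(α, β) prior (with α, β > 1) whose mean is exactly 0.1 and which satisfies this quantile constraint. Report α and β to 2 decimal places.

With mean 0.1 fixed, write α = 0.1s, β = 0.9s where s = α+β.
Need P(θ < 0.16) = 0.975 under Beta(0.1s, 0.9s). Normal approximation: (q−m)/√(m(1−m)/s) ≈ z_{0.975} = 1.96, so s ≈ 0.1·0.9·(1.96)²/(0.16−0.1)² = 96.0.
At s = 96.0: P(θ<0.16) ≈ 0.963. Adjusting to match 0.975 gives s ≈ 117.72.
So α = 0.1·117.72 ≈ 11.77, β = 0.9·117.72 ≈ 105.94.

α ≈ 11.77, β ≈ 105.94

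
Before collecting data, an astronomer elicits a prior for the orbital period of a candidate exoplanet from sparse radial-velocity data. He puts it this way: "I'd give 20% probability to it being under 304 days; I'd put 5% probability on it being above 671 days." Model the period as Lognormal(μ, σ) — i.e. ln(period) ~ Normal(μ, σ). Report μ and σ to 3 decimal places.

μ ≈ 5.985, σ ≈ 0.318

If T ~ Lognormal(μ,σ) then ln T ~ Normal(μ,σ), so the p-quantile of ln T is μ + z_p·σ.
ln(304) = 5.717 and ln(671) = 6.509; z_{0.2} = -0.8416, z_{0.95} = 1.645.
σ = (6.509 − 5.717)/(1.645 − (-0.8416)) = 0.318.
μ = 5.717 − (-0.8416)·0.318 = 5.985.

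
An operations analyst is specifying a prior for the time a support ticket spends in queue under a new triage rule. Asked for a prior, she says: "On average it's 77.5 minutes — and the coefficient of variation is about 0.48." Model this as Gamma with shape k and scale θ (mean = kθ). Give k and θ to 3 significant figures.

For Gamma(k, scale θ): mean = kθ, variance = kθ², so CV = 1/√k.
CV = 0.48, hence k = 1/CV² = 4.34.
Then θ = mean/k = 77.5/4.34 = 17.9.

k ≈ 4.34, θ ≈ 17.9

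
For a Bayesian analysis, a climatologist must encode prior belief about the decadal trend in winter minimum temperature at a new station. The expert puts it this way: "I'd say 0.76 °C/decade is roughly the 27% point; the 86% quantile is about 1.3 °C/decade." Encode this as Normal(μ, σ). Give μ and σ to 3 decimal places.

For Normal(μ,σ), the p-quantile is μ + z_p·σ. Here z_{0.27} = -0.6128, z_{0.86} = 1.08.
So 0.76 = μ − 0.6128σ and 1.3 = μ + 1.08σ.
Subtracting: σ = (1.3 − 0.76)/(1.08 − (-0.6128)) = 0.319.
Then μ = 0.76 − (-0.6128)·0.319 = 0.955.

μ = 0.955, σ = 0.319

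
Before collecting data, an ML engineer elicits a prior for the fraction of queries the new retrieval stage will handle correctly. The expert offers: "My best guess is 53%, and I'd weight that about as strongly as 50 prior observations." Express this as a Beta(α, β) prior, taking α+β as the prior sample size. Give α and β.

α = 26.5, β = 23.5

Under the effective-sample-size interpretation, Beta(α, β) has prior mean α/(α+β) and prior sample size α+β.
So α+β = 50 and α/(α+β) = 0.53, giving α = 0.53·50 = 26.5 and β = 50 − 26.5 = 23.5.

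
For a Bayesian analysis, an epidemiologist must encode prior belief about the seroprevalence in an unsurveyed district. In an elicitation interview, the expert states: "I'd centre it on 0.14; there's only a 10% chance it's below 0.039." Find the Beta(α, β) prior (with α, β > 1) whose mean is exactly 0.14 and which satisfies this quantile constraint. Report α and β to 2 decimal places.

With mean 0.14 fixed, write α = 0.14s, β = 0.86s where s = α+β.
Need P(θ < 0.039) = 0.1 under Beta(0.14s, 0.86s). Normal approximation: (q−m)/√(m(1−m)/s) ≈ z_{0.1} = -1.28, so s ≈ 0.14·0.86·(-1.28)²/(0.039−0.14)² = 19.4.
At s = 19.4: P(θ<0.039) ≈ 0.054. Adjusting to match 0.1 gives s ≈ 13.60.
So α = 0.14·13.60 ≈ 1.90, β = 0.86·13.60 ≈ 11.70.

α ≈ 1.90, β ≈ 11.70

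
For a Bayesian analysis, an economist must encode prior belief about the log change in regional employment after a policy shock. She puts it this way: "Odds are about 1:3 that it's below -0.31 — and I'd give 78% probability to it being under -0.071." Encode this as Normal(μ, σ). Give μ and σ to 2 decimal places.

μ = -0.20, σ = 0.17

For Normal(μ,σ), the p-quantile is μ + z_p·σ. Here z_{0.25} = -0.6745, z_{0.78} = 0.7722.
So -0.31 = μ − 0.6745σ and -0.071 = μ + 0.7722σ.
Subtracting: σ = (-0.071 − -0.31)/(0.7722 − (-0.6745)) = 0.17.
Then μ = -0.31 − (-0.6745)·0.17 = -0.20.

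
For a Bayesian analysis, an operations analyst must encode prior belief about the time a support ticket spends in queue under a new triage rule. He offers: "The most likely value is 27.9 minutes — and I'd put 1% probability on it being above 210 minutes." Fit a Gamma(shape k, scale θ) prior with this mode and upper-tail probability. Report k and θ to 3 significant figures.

k ≈ 1.84, θ ≈ 33.1

Gamma(k,θ) with k>1 has mode (k−1)θ, so θ = 27.9/(k−1).
Need P(X < 210) = 0.99 with θ tied to k this way. Start at k = 2, θ = 27.9: P(X<210) ≈ 0.995.
Too high — lower k to spread out. Iterating converges to k ≈ 1.84.
Then θ = 27.9/(1.84−1) ≈ 33.1.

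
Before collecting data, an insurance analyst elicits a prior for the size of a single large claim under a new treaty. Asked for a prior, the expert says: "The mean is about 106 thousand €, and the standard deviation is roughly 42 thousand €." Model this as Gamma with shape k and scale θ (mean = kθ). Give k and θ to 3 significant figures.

For Gamma(k, scale θ): mean = kθ, variance = kθ², so CV = 1/√k.
CV = SD/mean = 42/106 = 0.3962, hence k = 1/CV² = 6.37.
Then θ = mean/k = 106/6.37 = 16.6.

k ≈ 6.37, θ ≈ 16.6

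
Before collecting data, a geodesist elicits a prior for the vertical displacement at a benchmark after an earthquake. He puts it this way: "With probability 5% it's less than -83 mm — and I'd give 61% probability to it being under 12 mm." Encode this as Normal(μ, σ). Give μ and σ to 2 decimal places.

μ = -1.79, σ = 49.37

The p-quantile of Normal(μ,σ) is μ + z_p·σ, with z_{0.05} = -1.645 and z_{0.61} = 0.2793.
Eliminate σ: μ = (z₂·x₁ − z₁·x₂)/(z₂ − z₁) = (0.2793·-83 − (-1.645)·12)/1.924 = -1.79.
Then σ = (x₂ − x₁)/(z₂ − z₁) = (12 − -83)/1.924 = 49.37.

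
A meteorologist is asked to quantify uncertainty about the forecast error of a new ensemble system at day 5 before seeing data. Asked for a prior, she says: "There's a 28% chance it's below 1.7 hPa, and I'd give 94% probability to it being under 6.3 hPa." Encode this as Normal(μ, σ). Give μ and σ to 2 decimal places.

The p-quantile of Normal(μ,σ) is μ + z_p·σ, with z_{0.28} = -0.5828 and z_{0.94} = 1.555.
Eliminate σ: μ = (z₂·x₁ − z₁·x₂)/(z₂ − z₁) = (1.555·1.7 − (-0.5828)·6.3)/2.138 = 2.95.
Then σ = (x₂ − x₁)/(z₂ − z₁) = (6.3 − 1.7)/2.138 = 2.15.

μ = 2.95, σ = 2.15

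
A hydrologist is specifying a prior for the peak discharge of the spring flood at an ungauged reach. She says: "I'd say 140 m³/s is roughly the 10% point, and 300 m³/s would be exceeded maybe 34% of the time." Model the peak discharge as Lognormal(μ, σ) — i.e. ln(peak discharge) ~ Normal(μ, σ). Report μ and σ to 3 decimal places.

μ ≈ 5.518, σ ≈ 0.450

If T ~ Lognormal(μ,σ) then ln T ~ Normal(μ,σ), so the p-quantile of ln T is μ + z_p·σ.
ln(140) = 4.942 and ln(300) = 5.704; z_{0.1} = -1.282, z_{0.66} = 0.4125.
σ = (5.704 − 4.942)/(0.4125 − (-1.282)) = 0.450.
μ = 4.942 − (-1.282)·0.450 = 5.518.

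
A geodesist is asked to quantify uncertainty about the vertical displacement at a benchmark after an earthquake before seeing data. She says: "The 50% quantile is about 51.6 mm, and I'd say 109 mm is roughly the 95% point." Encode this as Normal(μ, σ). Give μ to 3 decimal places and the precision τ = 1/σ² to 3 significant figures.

μ = 51.600, τ = 0.000821

The p-quantile of Normal(μ,σ) is μ + z_p·σ, with z_{0.5} = 0 and z_{0.95} = 1.645.
Eliminate σ: μ = (z₂·x₁ − z₁·x₂)/(z₂ − z₁) = (1.645·51.6 − (0)·109)/1.645 = 51.600.
Then σ = (x₂ − x₁)/(z₂ − z₁) = (109 − 51.6)/1.645 = 34.897.
Precision τ = 1/σ² = 1/34.9² = 0.000821.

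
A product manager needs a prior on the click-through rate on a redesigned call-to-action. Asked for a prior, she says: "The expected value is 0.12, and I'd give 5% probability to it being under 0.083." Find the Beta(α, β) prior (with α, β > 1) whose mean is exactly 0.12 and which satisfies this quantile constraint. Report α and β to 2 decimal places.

α ≈ 21.85, β ≈ 160.25

With mean 0.12 fixed, write α = 0.12s, β = 0.88s where s = α+β.
Need P(θ < 0.083) = 0.05 under Beta(0.12s, 0.88s). Normal approximation: (q−m)/√(m(1−m)/s) ≈ z_{0.05} = -1.64, so s ≈ 0.12·0.88·(-1.64)²/(0.083−0.12)² = 208.7.
At s = 208.7: P(θ<0.083) ≈ 0.038. Adjusting to match 0.05 gives s ≈ 182.10.
So α = 0.12·182.10 ≈ 21.85, β = 0.88·182.10 ≈ 160.25.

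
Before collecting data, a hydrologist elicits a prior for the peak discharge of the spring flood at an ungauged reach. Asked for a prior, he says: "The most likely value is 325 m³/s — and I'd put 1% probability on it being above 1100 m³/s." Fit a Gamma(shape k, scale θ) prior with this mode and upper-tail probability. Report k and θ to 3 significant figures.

k ≈ 3.94, θ ≈ 111

Gamma(k,θ) with k>1 has mode (k−1)θ, so θ = 325/(k−1).
Need P(X < 1100) = 0.99 with θ tied to k this way. Start at k = 2, θ = 325: P(X<1100) ≈ 0.851.
Too low — raise k to concentrate. Iterating converges to k ≈ 3.94.
Then θ = 325/(3.94−1) ≈ 111.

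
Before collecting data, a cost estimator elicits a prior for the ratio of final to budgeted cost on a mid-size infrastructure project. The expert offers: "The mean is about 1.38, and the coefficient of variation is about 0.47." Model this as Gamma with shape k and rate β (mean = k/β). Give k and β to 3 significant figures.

For Gamma(k, rate β): mean = k/β, variance = k/β², so CV = 1/√k.
CV = 0.47, hence k = 1/CV² = 4.53.
Then β = k/mean = 4.53/1.38 = 3.28.

k ≈ 4.53, β ≈ 3.28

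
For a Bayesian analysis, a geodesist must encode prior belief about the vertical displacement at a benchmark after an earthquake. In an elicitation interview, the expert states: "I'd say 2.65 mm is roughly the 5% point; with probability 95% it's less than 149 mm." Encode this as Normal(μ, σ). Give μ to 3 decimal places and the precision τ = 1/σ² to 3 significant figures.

The p-quantile of Normal(μ,σ) is μ + z_p·σ, with z_{0.05} = -1.645 and z_{0.95} = 1.645.
Eliminate σ: μ = (z₂·x₁ − z₁·x₂)/(z₂ − z₁) = (1.645·2.65 − (-1.645)·149)/3.29 = 75.825.
Then σ = (x₂ − x₁)/(z₂ − z₁) = (149 − 2.65)/3.29 = 44.487.
Precision τ = 1/σ² = 1/44.49² = 0.000505.

μ = 75.825, τ = 0.000505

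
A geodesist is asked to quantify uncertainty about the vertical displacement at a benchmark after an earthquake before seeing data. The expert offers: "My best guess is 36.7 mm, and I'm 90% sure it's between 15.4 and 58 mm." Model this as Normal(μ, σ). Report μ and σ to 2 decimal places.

A symmetric 90% interval runs μ ± z·σ with z = 1.645.
Half-width = 21.3, so σ = 21.3/1.645 = 12.95.
μ is the stated best guess, 36.70.

μ = 36.70, σ = 12.95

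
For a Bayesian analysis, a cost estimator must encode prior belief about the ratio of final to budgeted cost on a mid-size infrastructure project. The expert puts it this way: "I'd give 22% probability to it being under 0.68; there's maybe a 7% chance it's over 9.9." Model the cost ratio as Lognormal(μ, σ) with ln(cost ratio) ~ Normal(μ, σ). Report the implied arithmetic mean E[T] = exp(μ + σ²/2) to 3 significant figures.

If T ~ Lognormal(μ,σ) then ln T ~ Normal(μ,σ), so the p-quantile of ln T is μ + z_p·σ.
ln(0.68) = -0.3857 and ln(9.9) = 2.293; z_{0.22} = -0.7722, z_{0.93} = 1.476.
σ = (2.293 − -0.3857)/(1.476 − (-0.7722)) = 1.191.
μ = -0.3857 − (-0.7722)·1.191 = 0.534.
E[T] = exp(μ + σ²/2) = exp(0.534 + 0.7097) = 3.47.

E[T] ≈ 3.47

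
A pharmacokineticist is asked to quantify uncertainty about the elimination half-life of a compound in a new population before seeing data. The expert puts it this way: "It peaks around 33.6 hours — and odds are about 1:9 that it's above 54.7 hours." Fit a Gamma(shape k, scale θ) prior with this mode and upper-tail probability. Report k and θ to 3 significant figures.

k ≈ 8.93, θ ≈ 4.24

Gamma(k,θ) with k>1 has mode (k−1)θ, so θ = 33.6/(k−1).
Need P(X < 54.7) = 0.9 with θ tied to k this way. Start at k = 2, θ = 33.6: P(X<54.7) ≈ 0.484.
Too low — raise k to concentrate. Iterating converges to k ≈ 8.93.
Then θ = 33.6/(8.93−1) ≈ 4.24.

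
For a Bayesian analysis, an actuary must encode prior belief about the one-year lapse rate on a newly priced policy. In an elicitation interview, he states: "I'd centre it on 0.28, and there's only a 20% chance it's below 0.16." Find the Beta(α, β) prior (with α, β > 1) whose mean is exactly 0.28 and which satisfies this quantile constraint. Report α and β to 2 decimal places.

With mean 0.28 fixed, write α = 0.28s, β = 0.72s where s = α+β.
Need P(θ < 0.16) = 0.2 under Beta(0.28s, 0.72s). Normal approximation: (q−m)/√(m(1−m)/s) ≈ z_{0.2} = -0.842, so s ≈ 0.28·0.72·(-0.842)²/(0.16−0.28)² = 9.9.
At s = 9.9: P(θ<0.16) ≈ 0.206. Adjusting to match 0.2 gives s ≈ 10.28.
So α = 0.28·10.28 ≈ 2.88, β = 0.72·10.28 ≈ 7.40.

α ≈ 2.88, β ≈ 7.40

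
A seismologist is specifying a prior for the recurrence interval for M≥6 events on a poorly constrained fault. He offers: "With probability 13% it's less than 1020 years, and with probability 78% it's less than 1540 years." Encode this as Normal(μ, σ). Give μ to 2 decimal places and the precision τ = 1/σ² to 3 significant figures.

μ = 1328.51, τ = 1.33e-05

The p-quantile of Normal(μ,σ) is μ + z_p·σ, with z_{0.13} = -1.126 and z_{0.78} = 0.7722.
Eliminate σ: μ = (z₂·x₁ − z₁·x₂)/(z₂ − z₁) = (0.7722·1020 − (-1.126)·1540)/1.899 = 1328.51.
Then σ = (x₂ − x₁)/(z₂ − z₁) = (1540 − 1020)/1.899 = 273.89.
Precision τ = 1/σ² = 1/273.9² = 1.33e-05.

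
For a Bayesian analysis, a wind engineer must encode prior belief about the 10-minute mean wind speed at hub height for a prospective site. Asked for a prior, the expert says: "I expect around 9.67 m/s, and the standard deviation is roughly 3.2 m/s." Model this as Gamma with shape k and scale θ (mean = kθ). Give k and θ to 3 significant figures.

For Gamma(k, scale θ): mean = kθ, variance = kθ², so CV = 1/√k.
CV = SD/mean = 3.2/9.67 = 0.3309, hence k = 1/CV² = 9.13.
Then θ = mean/k = 9.67/9.13 = 1.06.

k ≈ 9.13, θ ≈ 1.06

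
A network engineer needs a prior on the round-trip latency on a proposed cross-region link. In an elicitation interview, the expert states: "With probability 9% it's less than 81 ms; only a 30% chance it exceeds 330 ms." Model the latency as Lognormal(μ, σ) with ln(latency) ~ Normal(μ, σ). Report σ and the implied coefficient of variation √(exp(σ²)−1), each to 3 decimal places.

σ ≈ 0.753, CV ≈ 0.874

If T ~ Lognormal(μ,σ) then ln T ~ Normal(μ,σ), so the p-quantile of ln T is μ + z_p·σ.
ln(81) = 4.394 and ln(330) = 5.799; z_{0.09} = -1.341, z_{0.7} = 0.5244.
σ = (5.799 − 4.394)/(0.5244 − (-1.341)) = 0.753.
μ = 4.394 − (-1.341)·0.753 = 5.404.
CV = √(exp(σ²)−1) = √(exp(0.5672)−1) = 0.874.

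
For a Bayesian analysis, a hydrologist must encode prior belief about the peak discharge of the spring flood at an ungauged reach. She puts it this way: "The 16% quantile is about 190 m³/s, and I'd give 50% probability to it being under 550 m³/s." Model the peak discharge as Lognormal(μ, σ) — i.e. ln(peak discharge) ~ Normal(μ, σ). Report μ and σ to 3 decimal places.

If T ~ Lognormal(μ,σ) then ln T ~ Normal(μ,σ), so the p-quantile of ln T is μ + z_p·σ.
ln(190) = 5.247 and ln(550) = 6.31; z_{0.16} = -0.9945, z_{0.5} = 0.
σ = (6.31 − 5.247)/(0 − (-0.9945)) = 1.069.
μ = 5.247 − (-0.9945)·1.069 = 6.310.

μ ≈ 6.310, σ ≈ 1.069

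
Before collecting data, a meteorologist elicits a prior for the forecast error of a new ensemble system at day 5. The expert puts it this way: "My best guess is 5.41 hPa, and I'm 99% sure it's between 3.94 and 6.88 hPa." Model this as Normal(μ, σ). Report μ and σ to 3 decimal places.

μ = 5.410, σ = 0.571

A symmetric 99% interval runs μ ± z·σ with z = 2.576.
Half-width = 1.47, so σ = 1.47/2.576 = 0.571.
μ is the stated best guess, 5.410.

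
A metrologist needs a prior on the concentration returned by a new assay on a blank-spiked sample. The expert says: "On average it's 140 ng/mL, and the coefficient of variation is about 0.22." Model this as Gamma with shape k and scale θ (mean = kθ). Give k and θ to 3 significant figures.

For Gamma(k, scale θ): mean = kθ, variance = kθ², so CV = 1/√k.
CV = 0.22, hence k = 1/CV² = 20.7.
Then θ = mean/k = 140/20.7 = 6.78.

k ≈ 20.7, θ ≈ 6.78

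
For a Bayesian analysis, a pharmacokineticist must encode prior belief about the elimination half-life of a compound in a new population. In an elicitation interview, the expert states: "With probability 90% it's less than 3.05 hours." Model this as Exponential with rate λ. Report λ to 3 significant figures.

P(T < 3.05) = 1 − e^(−λ·3.05) = 0.9, so λ = −ln(1−0.9)/3.05 = −ln(0.1)/3.05 = 0.755.

λ ≈ 0.755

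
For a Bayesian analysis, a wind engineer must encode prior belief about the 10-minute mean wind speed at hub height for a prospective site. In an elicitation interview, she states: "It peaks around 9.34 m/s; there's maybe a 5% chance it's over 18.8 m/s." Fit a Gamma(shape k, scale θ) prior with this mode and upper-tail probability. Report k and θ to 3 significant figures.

Gamma(k,θ) with k>1 has mode (k−1)θ, so θ = 9.34/(k−1).
Need P(X < 18.8) = 0.95 with θ tied to k this way. Start at k = 2, θ = 9.34: P(X<18.8) ≈ 0.597.
Too low — raise k to concentrate. Iterating converges to k ≈ 6.66.
Then θ = 9.34/(6.66−1) ≈ 1.65.

k ≈ 6.66, θ ≈ 1.65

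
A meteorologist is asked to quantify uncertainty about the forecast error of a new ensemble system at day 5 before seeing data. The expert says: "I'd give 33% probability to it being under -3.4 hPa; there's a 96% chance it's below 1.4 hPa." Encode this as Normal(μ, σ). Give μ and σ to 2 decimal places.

The p-quantile of Normal(μ,σ) is μ + z_p·σ, with z_{0.33} = -0.4399 and z_{0.96} = 1.751.
Eliminate σ: μ = (z₂·x₁ − z₁·x₂)/(z₂ − z₁) = (1.751·-3.4 − (-0.4399)·1.4)/2.191 = -2.44.
Then σ = (x₂ − x₁)/(z₂ − z₁) = (1.4 − -3.4)/2.191 = 2.19.

μ = -2.44, σ = 2.19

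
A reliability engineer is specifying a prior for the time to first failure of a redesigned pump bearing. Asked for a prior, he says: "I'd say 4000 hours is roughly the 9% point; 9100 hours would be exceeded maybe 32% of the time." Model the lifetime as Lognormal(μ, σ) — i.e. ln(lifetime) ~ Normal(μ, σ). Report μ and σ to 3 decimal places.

μ ≈ 8.903, σ ≈ 0.455

If T ~ Lognormal(μ,σ) then ln T ~ Normal(μ,σ), so the p-quantile of ln T is μ + z_p·σ.
ln(4000) = 8.294 and ln(9100) = 9.116; z_{0.09} = -1.341, z_{0.68} = 0.4677.
σ = (9.116 − 8.294)/(0.4677 − (-1.341)) = 0.455.
μ = 8.294 − (-1.341)·0.455 = 8.903.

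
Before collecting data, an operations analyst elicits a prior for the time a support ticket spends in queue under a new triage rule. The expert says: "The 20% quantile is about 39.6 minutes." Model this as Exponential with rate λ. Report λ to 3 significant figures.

P(T < 39.6) = 1 − e^(−λ·39.6) = 0.2, so λ = −ln(1−0.2)/39.6 = −ln(0.8)/39.6 = 0.00563.

λ ≈ 0.00563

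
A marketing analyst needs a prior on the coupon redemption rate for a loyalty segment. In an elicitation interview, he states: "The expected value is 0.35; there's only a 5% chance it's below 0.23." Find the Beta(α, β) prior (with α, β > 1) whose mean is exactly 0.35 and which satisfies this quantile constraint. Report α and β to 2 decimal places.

With mean 0.35 fixed, write α = 0.35s, β = 0.65s where s = α+β.
Need P(θ < 0.23) = 0.05 under Beta(0.35s, 0.65s). Normal approximation: (q−m)/√(m(1−m)/s) ≈ z_{0.05} = -1.64, so s ≈ 0.35·0.65·(-1.64)²/(0.23−0.35)² = 42.7.
At s = 42.7: P(θ<0.23) ≈ 0.042. Adjusting to match 0.05 gives s ≈ 38.77.
So α = 0.35·38.77 ≈ 13.57, β = 0.65·38.77 ≈ 25.20.

α ≈ 13.57, β ≈ 25.20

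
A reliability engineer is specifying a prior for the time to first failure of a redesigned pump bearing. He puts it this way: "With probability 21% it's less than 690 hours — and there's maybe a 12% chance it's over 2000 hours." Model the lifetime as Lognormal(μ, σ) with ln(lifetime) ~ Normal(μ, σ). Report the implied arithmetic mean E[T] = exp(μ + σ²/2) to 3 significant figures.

E[T] ≈ 1230 hours

If T ~ Lognormal(μ,σ) then ln T ~ Normal(μ,σ), so the p-quantile of ln T is μ + z_p·σ.
ln(690) = 6.537 and ln(2000) = 7.601; z_{0.21} = -0.8064, z_{0.88} = 1.175.
σ = (7.601 − 6.537)/(1.175 − (-0.8064)) = 0.537.
μ = 6.537 − (-0.8064)·0.537 = 6.970.
E[T] = exp(μ + σ²/2) = exp(6.970 + 0.1442) = 1230 hours.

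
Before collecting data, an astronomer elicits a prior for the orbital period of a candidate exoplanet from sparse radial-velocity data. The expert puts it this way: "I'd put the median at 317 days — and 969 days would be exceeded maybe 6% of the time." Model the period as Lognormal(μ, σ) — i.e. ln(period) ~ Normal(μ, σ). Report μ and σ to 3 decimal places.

μ ≈ 5.759, σ ≈ 0.719

If T ~ Lognormal(μ,σ) then ln T ~ Normal(μ,σ), so the p-quantile of ln T is μ + z_p·σ.
ln(317) = 5.759 and ln(969) = 6.876; z_{0.5} = 0, z_{0.94} = 1.555.
σ = (6.876 − 5.759)/(1.555 − (0)) = 0.719.
μ = 5.759 − (0)·0.719 = 5.759.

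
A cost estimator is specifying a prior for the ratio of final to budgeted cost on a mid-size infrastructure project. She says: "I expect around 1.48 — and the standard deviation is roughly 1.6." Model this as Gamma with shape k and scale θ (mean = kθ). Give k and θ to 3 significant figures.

k ≈ 0.856, θ ≈ 1.73

For Gamma(k, scale θ): mean = kθ, variance = kθ², so CV = 1/√k.
CV = SD/mean = 1.6/1.48 = 1.081, hence k = 1/CV² = 0.856.
Then θ = mean/k = 1.48/0.856 = 1.73.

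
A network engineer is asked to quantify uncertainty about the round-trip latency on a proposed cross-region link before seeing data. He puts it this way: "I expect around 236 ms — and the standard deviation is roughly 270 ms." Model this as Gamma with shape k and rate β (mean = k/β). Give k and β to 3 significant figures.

For Gamma(k, rate β): mean = k/β, variance = k/β², so CV = 1/√k.
CV = SD/mean = 270/236 = 1.144, hence k = 1/CV² = 0.764.
Then β = k/mean = 0.764/236 = 0.00324.

k ≈ 0.764, β ≈ 0.00324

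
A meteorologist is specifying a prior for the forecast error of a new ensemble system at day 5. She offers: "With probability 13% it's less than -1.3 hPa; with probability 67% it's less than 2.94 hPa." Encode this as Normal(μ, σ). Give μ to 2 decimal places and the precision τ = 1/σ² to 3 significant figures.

μ = 1.75, τ = 0.136

The p-quantile of Normal(μ,σ) is μ + z_p·σ, with z_{0.13} = -1.126 and z_{0.67} = 0.4399.
Eliminate σ: μ = (z₂·x₁ − z₁·x₂)/(z₂ − z₁) = (0.4399·-1.3 − (-1.126)·2.94)/1.566 = 1.75.
Then σ = (x₂ − x₁)/(z₂ − z₁) = (2.94 − -1.3)/1.566 = 2.71.
Precision τ = 1/σ² = 1/2.707² = 0.136.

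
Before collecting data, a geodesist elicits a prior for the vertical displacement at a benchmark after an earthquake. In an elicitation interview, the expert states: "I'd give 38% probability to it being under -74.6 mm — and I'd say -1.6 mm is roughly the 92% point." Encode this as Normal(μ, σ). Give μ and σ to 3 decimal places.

μ = -61.563, σ = 42.676

For Normal(μ,σ), the p-quantile is μ + z_p·σ. Here z_{0.38} = -0.3055, z_{0.92} = 1.405.
So -74.6 = μ − 0.3055σ and -1.6 = μ + 1.405σ.
Subtracting: σ = (-1.6 − -74.6)/(1.405 − (-0.3055)) = 42.676.
Then μ = -74.6 − (-0.3055)·42.676 = -61.563.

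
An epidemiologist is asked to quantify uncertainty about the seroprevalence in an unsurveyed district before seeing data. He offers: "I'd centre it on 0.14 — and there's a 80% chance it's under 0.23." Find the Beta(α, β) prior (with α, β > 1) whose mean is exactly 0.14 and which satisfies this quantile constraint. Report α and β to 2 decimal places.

With mean 0.14 fixed, write α = 0.14s, β = 0.86s where s = α+β.
Need P(θ < 0.23) = 0.8 under Beta(0.14s, 0.86s). Normal approximation: (q−m)/√(m(1−m)/s) ≈ z_{0.8} = 0.842, so s ≈ 0.14·0.86·(0.842)²/(0.23−0.14)² = 10.5.
At s = 10.5: P(θ<0.23) ≈ 0.823. Adjusting to match 0.8 gives s ≈ 7.25.
So α = 0.14·7.25 ≈ 1.02, β = 0.86·7.25 ≈ 6.24.

α ≈ 1.02, β ≈ 6.24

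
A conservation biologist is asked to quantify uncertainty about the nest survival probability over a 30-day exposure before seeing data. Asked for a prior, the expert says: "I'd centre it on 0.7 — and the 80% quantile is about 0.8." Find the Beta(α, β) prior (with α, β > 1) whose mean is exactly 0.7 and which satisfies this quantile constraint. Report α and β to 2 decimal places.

With mean 0.7 fixed, write α = 0.7s, β = 0.3s where s = α+β.
Need P(θ < 0.8) = 0.8 under Beta(0.7s, 0.3s). Normal approximation: (q−m)/√(m(1−m)/s) ≈ z_{0.8} = 0.842, so s ≈ 0.7·0.3·(0.842)²/(0.8−0.7)² = 14.9.
At s = 14.9: P(θ<0.8) ≈ 0.795. Adjusting to match 0.8 gives s ≈ 15.43.
So α = 0.7·15.43 ≈ 10.80, β = 0.3·15.43 ≈ 4.63.

α ≈ 10.80, β ≈ 4.63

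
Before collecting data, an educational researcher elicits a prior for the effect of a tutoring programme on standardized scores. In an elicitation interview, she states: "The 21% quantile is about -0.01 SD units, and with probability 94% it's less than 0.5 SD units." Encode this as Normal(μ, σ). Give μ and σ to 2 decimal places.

μ = 0.16, σ = 0.22

For Normal(μ,σ), the p-quantile is μ + z_p·σ. Here z_{0.21} = -0.8064, z_{0.94} = 1.555.
So -0.01 = μ − 0.8064σ and 0.5 = μ + 1.555σ.
Subtracting: σ = (0.5 − -0.01)/(1.555 − (-0.8064)) = 0.22.
Then μ = -0.01 − (-0.8064)·0.22 = 0.16.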